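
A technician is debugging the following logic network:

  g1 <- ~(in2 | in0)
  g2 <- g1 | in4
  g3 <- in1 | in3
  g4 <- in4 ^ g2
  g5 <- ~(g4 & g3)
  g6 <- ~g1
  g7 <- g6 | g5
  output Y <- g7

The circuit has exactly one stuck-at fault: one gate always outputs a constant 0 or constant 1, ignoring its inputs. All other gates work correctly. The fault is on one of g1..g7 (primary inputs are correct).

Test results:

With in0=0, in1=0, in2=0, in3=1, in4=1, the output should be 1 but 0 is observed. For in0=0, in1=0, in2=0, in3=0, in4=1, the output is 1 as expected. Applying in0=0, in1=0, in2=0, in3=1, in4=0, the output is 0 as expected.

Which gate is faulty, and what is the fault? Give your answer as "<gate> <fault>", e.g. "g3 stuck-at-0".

Fault-free values for test 1 (in0=0, in1=0, in2=0, in3=1, in4=1): g1=1, g2=1, g3=1, g4=0, g5=1, g6=0, g7=1, giving Y=1. Observed 0.
Test 1: faults giving observed 0 are {g2 stuck-at-0, g4 stuck-at-1, g5 stuck-at-0, g7 stuck-at-0}.
Test 2 (in0=0, in1=0, in2=0, in3=0, in4=1): fault-free g1=1, g2=1, g3=0, g4=0, g5=1, g6=0, g7=1 → 1; observed 1. Eliminates g5 stuck-at-0, g7 stuck-at-0.
Test 3 (in0=0, in1=0, in2=0, in3=1, in4=0): fault-free g1=1, g2=1, g3=1, g4=1, g5=0, g6=0, g7=0 → 0; observed 0. Eliminates g2 stuck-at-0.
Only g4 stuck-at-1 is consistent with every test.

g4 stuck-at-1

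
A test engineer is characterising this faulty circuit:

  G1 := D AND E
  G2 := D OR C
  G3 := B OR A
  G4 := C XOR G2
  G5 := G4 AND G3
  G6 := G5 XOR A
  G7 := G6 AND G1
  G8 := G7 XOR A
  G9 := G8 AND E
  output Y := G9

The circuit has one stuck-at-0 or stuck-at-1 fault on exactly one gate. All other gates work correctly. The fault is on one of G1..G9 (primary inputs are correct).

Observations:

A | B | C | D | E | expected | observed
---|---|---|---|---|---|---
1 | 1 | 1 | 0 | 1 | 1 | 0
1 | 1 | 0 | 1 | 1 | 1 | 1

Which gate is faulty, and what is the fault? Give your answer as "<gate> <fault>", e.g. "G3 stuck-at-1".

G1 stuck-at-1

Fault-free values for test 1 (A=1, B=1, C=1, D=0, E=1): G1=0, G2=1, G3=1, G4=0, G5=0, G6=1, G7=0, G8=1, G9=1, giving Y=1. Observed 0.
Test 1: faults giving observed 0 are {G1 stuck-at-1, G7 stuck-at-1, G8 stuck-at-0, G9 stuck-at-0}.
Test 2 (A=1, B=1, C=0, D=1, E=1): fault-free G1=1, G2=1, G3=1, G4=1, G5=1, G6=0, G7=0, G8=1, G9=1 → 1; observed 1. Eliminates G7 stuck-at-1, G8 stuck-at-0, G9 stuck-at-0.
Only G1 stuck-at-1 is consistent with every test.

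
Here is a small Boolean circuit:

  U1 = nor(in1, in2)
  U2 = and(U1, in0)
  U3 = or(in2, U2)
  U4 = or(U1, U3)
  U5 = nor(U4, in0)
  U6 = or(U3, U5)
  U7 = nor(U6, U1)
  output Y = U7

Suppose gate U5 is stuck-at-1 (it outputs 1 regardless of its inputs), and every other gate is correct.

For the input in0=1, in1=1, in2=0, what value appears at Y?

0

Propagate with U5 forced: U1=0, U2=0, U3=0, U4=0, U5=1 [stuck-at-1], U6=1, U7=0.
So Y = 0. (Without the fault it would be 1.)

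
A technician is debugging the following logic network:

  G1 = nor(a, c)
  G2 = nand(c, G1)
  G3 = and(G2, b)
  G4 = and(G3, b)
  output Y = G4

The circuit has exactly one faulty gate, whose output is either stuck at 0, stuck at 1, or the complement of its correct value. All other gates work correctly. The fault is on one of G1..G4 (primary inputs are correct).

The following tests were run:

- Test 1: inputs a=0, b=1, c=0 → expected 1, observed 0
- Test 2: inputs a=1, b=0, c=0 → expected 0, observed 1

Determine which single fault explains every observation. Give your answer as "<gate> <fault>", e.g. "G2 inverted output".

G4 inverted output

Fault-free values for test 1 (a=0, b=1, c=0): G1=1, G2=1, G3=1, G4=1, giving Y=1. Observed 0.
Test 1: faults giving observed 0 are {G2 stuck-at-0, G2 inverted output, G3 stuck-at-0, G3 inverted output, G4 stuck-at-0, G4 inverted output}.
Test 2 (a=1, b=0, c=0): fault-free G1=0, G2=1, G3=0, G4=0 → 0; observed 1. Eliminates G2 stuck-at-0, G2 inverted output, G3 stuck-at-0, G3 inverted output, G4 stuck-at-0.
Only G4 inverted output is consistent with every test.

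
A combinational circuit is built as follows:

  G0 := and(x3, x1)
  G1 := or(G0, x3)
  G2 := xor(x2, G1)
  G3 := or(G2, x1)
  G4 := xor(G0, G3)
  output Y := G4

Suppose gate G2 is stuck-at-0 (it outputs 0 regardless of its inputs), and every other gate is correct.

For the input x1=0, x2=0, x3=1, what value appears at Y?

Propagate with G2 forced: G0=0, G1=1, G2=0 [stuck-at-0], G3=0, G4=0.
So Y = 0. (Without the fault it would be 1.)

0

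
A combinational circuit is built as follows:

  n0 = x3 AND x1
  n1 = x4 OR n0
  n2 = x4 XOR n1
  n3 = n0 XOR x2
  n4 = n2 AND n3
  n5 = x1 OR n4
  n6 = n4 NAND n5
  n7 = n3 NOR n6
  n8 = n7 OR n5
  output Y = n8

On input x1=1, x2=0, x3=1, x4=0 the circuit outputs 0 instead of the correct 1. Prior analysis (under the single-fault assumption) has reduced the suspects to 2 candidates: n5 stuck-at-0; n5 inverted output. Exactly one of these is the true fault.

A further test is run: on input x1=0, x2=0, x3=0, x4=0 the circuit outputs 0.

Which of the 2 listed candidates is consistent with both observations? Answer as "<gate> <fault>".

n5 stuck-at-0

Evaluate each candidate on input x1=0, x2=0, x3=0, x4=0:
  n5 stuck-at-0: n0=0, n1=0, n2=0, n3=0, n4=0, n5=0 [stuck-at-0], n6=1, n7=0, n8=0 → 0 — matches
  n5 inverted output: n0=0, n1=0, n2=0, n3=0, n4=0, n5=1 [inverted output], n6=1, n7=0, n8=1 → 1 — eliminated
Only n5 stuck-at-0 reproduces the observed 0.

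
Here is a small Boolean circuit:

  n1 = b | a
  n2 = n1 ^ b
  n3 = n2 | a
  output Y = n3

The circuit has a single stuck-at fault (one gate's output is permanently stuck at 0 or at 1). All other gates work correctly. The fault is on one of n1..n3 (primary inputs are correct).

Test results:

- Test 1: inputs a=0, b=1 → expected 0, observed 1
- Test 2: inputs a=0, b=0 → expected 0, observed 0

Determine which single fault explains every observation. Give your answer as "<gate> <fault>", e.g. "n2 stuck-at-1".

n1 stuck-at-0

Fault-free values for test 1 (a=0, b=1): n1=1, n2=0, n3=0, giving Y=0. Observed 1.
Test 1: faults giving observed 1 are {n1 stuck-at-0, n2 stuck-at-1, n3 stuck-at-1}.
Test 2 (a=0, b=0): fault-free n1=0, n2=0, n3=0 → 0; observed 0. Eliminates n2 stuck-at-1, n3 stuck-at-1.
Only n1 stuck-at-0 is consistent with every test.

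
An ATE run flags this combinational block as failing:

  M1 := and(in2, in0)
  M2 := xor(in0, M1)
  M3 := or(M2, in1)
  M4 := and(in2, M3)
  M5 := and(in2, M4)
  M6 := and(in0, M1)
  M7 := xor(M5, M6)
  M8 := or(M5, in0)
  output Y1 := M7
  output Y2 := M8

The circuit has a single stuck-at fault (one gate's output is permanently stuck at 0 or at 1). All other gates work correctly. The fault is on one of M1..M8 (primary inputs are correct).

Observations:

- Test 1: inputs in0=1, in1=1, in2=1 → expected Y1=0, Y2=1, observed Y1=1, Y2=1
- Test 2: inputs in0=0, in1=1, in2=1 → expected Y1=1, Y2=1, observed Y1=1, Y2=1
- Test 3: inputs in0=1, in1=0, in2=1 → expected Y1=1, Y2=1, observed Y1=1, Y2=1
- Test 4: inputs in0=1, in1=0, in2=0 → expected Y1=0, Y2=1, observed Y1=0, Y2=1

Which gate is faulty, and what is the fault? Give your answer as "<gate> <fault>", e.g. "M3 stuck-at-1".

Fault-free values for test 1 (in0=1, in1=1, in2=1): M1=1, M2=0, M3=1, M4=1, M5=1, M6=1, M7=0, M8=1, giving Y1=0, Y2=1. Observed Y1=1, Y2=1.
Test 1: faults giving observed Y1=1, Y2=1 are {M1 stuck-at-0, M3 stuck-at-0, M4 stuck-at-0, M5 stuck-at-0, M6 stuck-at-0, M7 stuck-at-1}.
Test 2 (in0=0, in1=1, in2=1): fault-free M1=0, M2=0, M3=1, M4=1, M5=1, M6=0, M7=1, M8=1 → Y1=1, Y2=1; observed Y1=1, Y2=1. Eliminates M3 stuck-at-0, M4 stuck-at-0, M5 stuck-at-0.
Test 3 (in0=1, in1=0, in2=1): fault-free M1=1, M2=0, M3=0, M4=0, M5=0, M6=1, M7=1, M8=1 → Y1=1, Y2=1; observed Y1=1, Y2=1. Eliminates M6 stuck-at-0.
Test 4 (in0=1, in1=0, in2=0): fault-free M1=0, M2=1, M3=1, M4=0, M5=0, M6=0, M7=0, M8=1 → Y1=0, Y2=1; observed Y1=0, Y2=1. Eliminates M7 stuck-at-1.
Only M1 stuck-at-0 is consistent with every test.

M1 stuck-at-0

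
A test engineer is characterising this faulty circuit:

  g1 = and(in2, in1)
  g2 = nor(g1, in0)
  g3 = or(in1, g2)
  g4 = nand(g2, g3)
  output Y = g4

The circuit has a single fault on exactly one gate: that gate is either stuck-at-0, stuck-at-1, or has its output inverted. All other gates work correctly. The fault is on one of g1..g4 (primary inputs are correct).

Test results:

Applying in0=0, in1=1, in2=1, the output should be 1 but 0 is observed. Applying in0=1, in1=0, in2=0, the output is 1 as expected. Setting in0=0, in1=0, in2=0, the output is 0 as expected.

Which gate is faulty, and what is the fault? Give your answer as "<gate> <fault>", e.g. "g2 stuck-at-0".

Fault-free values for test 1 (in0=0, in1=1, in2=1): g1=1, g2=0, g3=1, g4=1, giving Y=1. Observed 0.
Test 1: faults giving observed 0 are {g1 stuck-at-0, g1 inverted output, g2 stuck-at-1, g2 inverted output, g4 stuck-at-0, g4 inverted output}.
Test 2 (in0=1, in1=0, in2=0): fault-free g1=0, g2=0, g3=0, g4=1 → 1; observed 1. Eliminates g2 stuck-at-1, g2 inverted output, g4 stuck-at-0, g4 inverted output.
Test 3 (in0=0, in1=0, in2=0): fault-free g1=0, g2=1, g3=1, g4=0 → 0; observed 0. Eliminates g1 inverted output.
Only g1 stuck-at-0 is consistent with every test.

g1 stuck-at-0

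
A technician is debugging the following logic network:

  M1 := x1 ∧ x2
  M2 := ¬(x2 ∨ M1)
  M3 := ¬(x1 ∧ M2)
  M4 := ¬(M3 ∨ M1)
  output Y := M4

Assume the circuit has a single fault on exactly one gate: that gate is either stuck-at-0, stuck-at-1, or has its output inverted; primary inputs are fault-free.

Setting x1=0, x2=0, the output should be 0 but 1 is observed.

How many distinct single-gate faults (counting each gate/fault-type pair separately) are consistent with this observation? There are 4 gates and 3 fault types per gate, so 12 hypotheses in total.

Fault-free: M1=0, M2=1, M3=1, M4=0 → 0. Observed 1.
  M1 stuck-at-0: output 0 ✗
  M1 stuck-at-1: output 0 ✗
  M1 inverted output: output 0 ✗
  M2 stuck-at-0: output 0 ✗
  M2 stuck-at-1: output 0 ✗
  M2 inverted output: output 0 ✗
  M3 stuck-at-0: output 1 ✓
  M3 stuck-at-1: output 0 ✗
  M3 inverted output: output 1 ✓
  M4 stuck-at-0: output 0 ✗
  M4 stuck-at-1: output 1 ✓
  M4 inverted output: output 1 ✓
Consistent faults: {M3 stuck-at-0, M3 inverted output, M4 stuck-at-1, M4 inverted output} — 4 in all.

4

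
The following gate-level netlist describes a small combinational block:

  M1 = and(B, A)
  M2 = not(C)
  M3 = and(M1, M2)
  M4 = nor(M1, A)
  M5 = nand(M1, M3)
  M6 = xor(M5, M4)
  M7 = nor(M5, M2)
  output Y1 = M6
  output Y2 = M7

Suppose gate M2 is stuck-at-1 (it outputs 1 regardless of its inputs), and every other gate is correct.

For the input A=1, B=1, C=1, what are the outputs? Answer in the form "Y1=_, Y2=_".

Propagate with M2 forced: M1=1, M2=1 [stuck-at-1], M3=1, M4=0, M5=0, M6=0, M7=0.
So the outputs are Y1=0, Y2=0. (Without the fault they would be Y1=1, Y2=0.)

Y1=0, Y2=0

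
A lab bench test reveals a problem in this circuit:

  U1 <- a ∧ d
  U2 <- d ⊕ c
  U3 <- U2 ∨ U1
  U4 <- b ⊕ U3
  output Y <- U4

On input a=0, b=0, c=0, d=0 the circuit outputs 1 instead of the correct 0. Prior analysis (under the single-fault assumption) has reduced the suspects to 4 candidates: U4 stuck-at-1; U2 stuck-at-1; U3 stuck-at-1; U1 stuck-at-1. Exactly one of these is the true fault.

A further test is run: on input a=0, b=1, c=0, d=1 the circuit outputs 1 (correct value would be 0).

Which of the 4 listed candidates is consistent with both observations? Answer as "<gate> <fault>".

Evaluate each candidate on input a=0, b=1, c=0, d=1:
  U4 stuck-at-1: U1=0, U2=1, U3=1, U4=1 [stuck-at-1] → 1 — matches
  U2 stuck-at-1: U1=0, U2=1 [stuck-at-1], U3=1, U4=0 → 0 — eliminated
  U3 stuck-at-1: U1=0, U2=1, U3=1 [stuck-at-1], U4=0 → 0 — eliminated
  U1 stuck-at-1: U1=1 [stuck-at-1], U2=1, U3=1, U4=0 → 0 — eliminated
Only U4 stuck-at-1 reproduces the observed 1.

U4 stuck-at-1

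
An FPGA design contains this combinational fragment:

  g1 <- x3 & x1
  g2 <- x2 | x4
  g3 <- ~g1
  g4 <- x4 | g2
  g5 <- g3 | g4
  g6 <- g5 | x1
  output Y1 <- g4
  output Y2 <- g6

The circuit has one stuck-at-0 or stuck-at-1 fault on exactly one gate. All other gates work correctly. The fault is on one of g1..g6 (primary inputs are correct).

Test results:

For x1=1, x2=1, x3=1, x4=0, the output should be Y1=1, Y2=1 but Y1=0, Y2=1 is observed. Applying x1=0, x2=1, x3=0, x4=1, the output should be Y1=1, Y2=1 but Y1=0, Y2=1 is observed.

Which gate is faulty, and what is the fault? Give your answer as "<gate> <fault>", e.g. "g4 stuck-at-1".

g4 stuck-at-0

Fault-free values for test 1 (x1=1, x2=1, x3=1, x4=0): g1=1, g2=1, g3=0, g4=1, g5=1, g6=1, giving Y1=1, Y2=1. Observed Y1=0, Y2=1.
Test 1: faults giving observed Y1=0, Y2=1 are {g2 stuck-at-0, g4 stuck-at-0}.
Test 2 (x1=0, x2=1, x3=0, x4=1): fault-free g1=0, g2=1, g3=1, g4=1, g5=1, g6=1 → Y1=1, Y2=1; observed Y1=0, Y2=1. Eliminates g2 stuck-at-0.
Only g4 stuck-at-0 is consistent with every test.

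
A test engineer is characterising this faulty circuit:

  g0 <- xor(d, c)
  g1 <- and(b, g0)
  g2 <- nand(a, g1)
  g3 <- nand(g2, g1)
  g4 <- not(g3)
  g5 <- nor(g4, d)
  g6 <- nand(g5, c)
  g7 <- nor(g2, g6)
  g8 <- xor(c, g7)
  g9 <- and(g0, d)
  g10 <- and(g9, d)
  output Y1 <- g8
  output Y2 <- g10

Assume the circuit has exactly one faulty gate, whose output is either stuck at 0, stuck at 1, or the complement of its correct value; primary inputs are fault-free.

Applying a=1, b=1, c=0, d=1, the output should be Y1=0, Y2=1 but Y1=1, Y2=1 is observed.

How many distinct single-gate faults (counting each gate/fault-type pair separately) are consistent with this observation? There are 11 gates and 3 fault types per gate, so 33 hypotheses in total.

6

Fault-free: g0=1, g1=1, g2=0, g3=1, g4=0, g5=0, g6=1, g7=0, g8=0, g9=1, g10=1 → Y1=0, Y2=1. Observed Y1=1, Y2=1.
  g0: none of the 3 fault types match ✗
  g1: none of the 3 fault types match ✗
  g2: none of the 3 fault types match ✗
  g3: none of the 3 fault types match ✗
  g4: none of the 3 fault types match ✗
  g5: none of the 3 fault types match ✗
  g6: stuck-at-0, inverted output ✓; others ✗
  g7: stuck-at-1, inverted output ✓; others ✗
  g8: stuck-at-1, inverted output ✓; others ✗
  g9: none of the 3 fault types match ✗
  g10: none of the 3 fault types match ✗
Consistent faults: {g6 stuck-at-0, g6 inverted output, g7 stuck-at-1, g7 inverted output, g8 stuck-at-1, g8 inverted output} — 6 in all.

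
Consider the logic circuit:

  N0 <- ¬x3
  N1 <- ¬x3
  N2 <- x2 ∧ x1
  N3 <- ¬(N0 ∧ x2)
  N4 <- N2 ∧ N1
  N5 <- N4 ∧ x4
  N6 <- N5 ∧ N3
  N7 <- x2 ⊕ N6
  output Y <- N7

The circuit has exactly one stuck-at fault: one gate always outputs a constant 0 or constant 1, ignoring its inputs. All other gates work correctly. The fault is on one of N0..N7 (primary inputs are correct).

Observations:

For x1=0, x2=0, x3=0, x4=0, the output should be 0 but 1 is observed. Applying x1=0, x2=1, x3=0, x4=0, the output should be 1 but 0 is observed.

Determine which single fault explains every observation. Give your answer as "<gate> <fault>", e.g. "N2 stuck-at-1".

Fault-free values for test 1 (x1=0, x2=0, x3=0, x4=0): N0=1, N1=1, N2=0, N3=1, N4=0, N5=0, N6=0, N7=0, giving Y=0. Observed 1.
Test 1: faults giving observed 1 are {N5 stuck-at-1, N6 stuck-at-1, N7 stuck-at-1}.
Test 2 (x1=0, x2=1, x3=0, x4=0): fault-free N0=1, N1=1, N2=0, N3=0, N4=0, N5=0, N6=0, N7=1 → 1; observed 0. Eliminates N5 stuck-at-1, N7 stuck-at-1.
Only N6 stuck-at-1 is consistent with every test.

N6 stuck-at-1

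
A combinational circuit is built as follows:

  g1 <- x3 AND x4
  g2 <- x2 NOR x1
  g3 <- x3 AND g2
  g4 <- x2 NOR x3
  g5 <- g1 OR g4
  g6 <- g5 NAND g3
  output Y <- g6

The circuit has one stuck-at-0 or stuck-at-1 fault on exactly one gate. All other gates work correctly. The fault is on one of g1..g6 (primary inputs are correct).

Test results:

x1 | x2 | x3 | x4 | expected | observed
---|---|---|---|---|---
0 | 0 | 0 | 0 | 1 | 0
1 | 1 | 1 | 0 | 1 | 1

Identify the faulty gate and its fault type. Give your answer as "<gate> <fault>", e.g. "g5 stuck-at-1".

g3 stuck-at-1

Fault-free values for test 1 (x1=0, x2=0, x3=0, x4=0): g1=0, g2=1, g3=0, g4=1, g5=1, g6=1, giving Y=1. Observed 0.
Test 1: faults giving observed 0 are {g3 stuck-at-1, g6 stuck-at-0}.
Test 2 (x1=1, x2=1, x3=1, x4=0): fault-free g1=0, g2=0, g3=0, g4=0, g5=0, g6=1 → 1; observed 1. Eliminates g6 stuck-at-0.
Only g3 stuck-at-1 is consistent with every test.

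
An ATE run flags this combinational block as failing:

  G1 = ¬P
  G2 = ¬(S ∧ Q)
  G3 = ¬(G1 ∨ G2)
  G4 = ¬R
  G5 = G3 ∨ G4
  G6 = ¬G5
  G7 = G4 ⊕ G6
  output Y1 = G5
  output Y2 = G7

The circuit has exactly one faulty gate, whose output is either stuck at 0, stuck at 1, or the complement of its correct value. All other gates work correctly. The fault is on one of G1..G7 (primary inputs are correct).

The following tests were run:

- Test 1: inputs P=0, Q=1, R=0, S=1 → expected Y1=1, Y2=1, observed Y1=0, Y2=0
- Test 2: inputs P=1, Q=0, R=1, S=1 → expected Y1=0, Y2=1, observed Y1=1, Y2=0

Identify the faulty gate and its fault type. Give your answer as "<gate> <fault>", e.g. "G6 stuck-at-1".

Fault-free values for test 1 (P=0, Q=1, R=0, S=1): G1=1, G2=0, G3=0, G4=1, G5=1, G6=0, G7=1, giving Y1=1, Y2=1. Observed Y1=0, Y2=0.
Test 1: faults giving observed Y1=0, Y2=0 are {G5 stuck-at-0, G5 inverted output}.
Test 2 (P=1, Q=0, R=1, S=1): fault-free G1=0, G2=1, G3=0, G4=0, G5=0, G6=1, G7=1 → Y1=0, Y2=1; observed Y1=1, Y2=0. Eliminates G5 stuck-at-0.
Only G5 inverted output is consistent with every test.

G5 inverted output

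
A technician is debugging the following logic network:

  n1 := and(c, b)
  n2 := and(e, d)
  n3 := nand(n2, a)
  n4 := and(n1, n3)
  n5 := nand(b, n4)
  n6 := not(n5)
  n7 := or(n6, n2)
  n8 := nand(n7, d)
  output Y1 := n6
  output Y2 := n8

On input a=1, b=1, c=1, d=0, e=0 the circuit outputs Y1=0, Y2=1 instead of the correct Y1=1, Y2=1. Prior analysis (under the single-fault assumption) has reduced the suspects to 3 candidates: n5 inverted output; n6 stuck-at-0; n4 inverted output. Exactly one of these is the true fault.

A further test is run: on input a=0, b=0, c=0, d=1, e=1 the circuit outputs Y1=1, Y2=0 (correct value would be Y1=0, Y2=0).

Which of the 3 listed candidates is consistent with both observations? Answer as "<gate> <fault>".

n5 inverted output

Evaluate each candidate on input a=0, b=0, c=0, d=1, e=1:
  n5 inverted output: n1=0, n2=1, n3=1, n4=0, n5=0 [inverted output], n6=1, n7=1, n8=0 → Y1=1, Y2=0 — matches
  n6 stuck-at-0: n1=0, n2=1, n3=1, n4=0, n5=1, n6=0 [stuck-at-0], n7=1, n8=0 → Y1=0, Y2=0 — eliminated
  n4 inverted output: n1=0, n2=1, n3=1, n4=1 [inverted output], n5=1, n6=0, n7=1, n8=0 → Y1=0, Y2=0 — eliminated
Only n5 inverted output reproduces the observed Y1=1, Y2=0.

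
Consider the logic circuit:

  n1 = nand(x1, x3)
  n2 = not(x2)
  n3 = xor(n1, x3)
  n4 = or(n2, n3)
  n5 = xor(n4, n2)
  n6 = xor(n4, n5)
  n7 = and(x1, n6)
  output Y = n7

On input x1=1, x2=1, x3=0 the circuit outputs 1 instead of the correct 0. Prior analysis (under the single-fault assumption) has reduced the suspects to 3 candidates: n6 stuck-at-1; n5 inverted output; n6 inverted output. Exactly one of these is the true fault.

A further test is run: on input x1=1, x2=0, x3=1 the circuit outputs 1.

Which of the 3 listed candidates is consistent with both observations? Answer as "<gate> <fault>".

Evaluate each candidate on input x1=1, x2=0, x3=1:
  n6 stuck-at-1: n1=0, n2=1, n3=1, n4=1, n5=0, n6=1 [stuck-at-1], n7=1 → 1 — matches
  n5 inverted output: n1=0, n2=1, n3=1, n4=1, n5=1 [inverted output], n6=0, n7=0 → 0 — eliminated
  n6 inverted output: n1=0, n2=1, n3=1, n4=1, n5=0, n6=0 [inverted output], n7=0 → 0 — eliminated
Only n6 stuck-at-1 reproduces the observed 1.

n6 stuck-at-1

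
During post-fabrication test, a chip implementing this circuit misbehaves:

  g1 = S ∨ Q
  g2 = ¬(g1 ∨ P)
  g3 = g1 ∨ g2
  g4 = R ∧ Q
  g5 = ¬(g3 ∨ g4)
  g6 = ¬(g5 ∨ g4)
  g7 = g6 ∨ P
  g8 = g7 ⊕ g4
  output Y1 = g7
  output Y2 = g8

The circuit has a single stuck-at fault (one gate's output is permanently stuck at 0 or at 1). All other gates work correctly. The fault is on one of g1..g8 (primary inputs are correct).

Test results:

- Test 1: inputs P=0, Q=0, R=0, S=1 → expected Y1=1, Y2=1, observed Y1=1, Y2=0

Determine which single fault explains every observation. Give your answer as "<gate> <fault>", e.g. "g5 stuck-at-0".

Fault-free values for test 1 (P=0, Q=0, R=0, S=1): g1=1, g2=0, g3=1, g4=0, g5=0, g6=1, g7=1, g8=1, giving Y1=1, Y2=1. Observed Y1=1, Y2=0.
Test 1: faults giving observed Y1=1, Y2=0 are {g8 stuck-at-0}.
Only g8 stuck-at-0 is consistent with every test.

g8 stuck-at-0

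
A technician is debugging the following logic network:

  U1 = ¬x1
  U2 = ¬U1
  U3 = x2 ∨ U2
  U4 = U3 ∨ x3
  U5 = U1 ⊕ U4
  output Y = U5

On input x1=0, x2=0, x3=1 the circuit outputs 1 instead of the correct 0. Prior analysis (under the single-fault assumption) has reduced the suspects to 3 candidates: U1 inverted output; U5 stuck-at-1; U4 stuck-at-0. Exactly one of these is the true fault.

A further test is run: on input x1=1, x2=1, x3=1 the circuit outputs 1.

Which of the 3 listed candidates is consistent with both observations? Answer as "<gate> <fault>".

U5 stuck-at-1

Evaluate each candidate on input x1=1, x2=1, x3=1:
  U1 inverted output: U1=1 [inverted output], U2=0, U3=1, U4=1, U5=0 → 0 — eliminated
  U5 stuck-at-1: U1=0, U2=1, U3=1, U4=1, U5=1 [stuck-at-1] → 1 — matches
  U4 stuck-at-0: U1=0, U2=1, U3=1, U4=0 [stuck-at-0], U5=0 → 0 — eliminated
Only U5 stuck-at-1 reproduces the observed 1.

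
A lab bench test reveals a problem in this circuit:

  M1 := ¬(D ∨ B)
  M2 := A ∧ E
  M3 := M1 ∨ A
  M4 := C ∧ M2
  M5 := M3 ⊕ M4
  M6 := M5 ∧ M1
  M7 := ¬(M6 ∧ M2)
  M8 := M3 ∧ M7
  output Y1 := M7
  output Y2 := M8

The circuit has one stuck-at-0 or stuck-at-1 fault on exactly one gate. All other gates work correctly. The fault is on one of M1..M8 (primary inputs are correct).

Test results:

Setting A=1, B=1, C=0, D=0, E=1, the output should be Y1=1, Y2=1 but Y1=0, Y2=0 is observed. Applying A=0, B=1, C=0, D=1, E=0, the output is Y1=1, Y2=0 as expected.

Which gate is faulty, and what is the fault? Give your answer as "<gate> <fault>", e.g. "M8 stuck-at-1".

M6 stuck-at-1

Fault-free values for test 1 (A=1, B=1, C=0, D=0, E=1): M1=0, M2=1, M3=1, M4=0, M5=1, M6=0, M7=1, M8=1, giving Y1=1, Y2=1. Observed Y1=0, Y2=0.
Test 1: faults giving observed Y1=0, Y2=0 are {M1 stuck-at-1, M6 stuck-at-1, M7 stuck-at-0}.
Test 2 (A=0, B=1, C=0, D=1, E=0): fault-free M1=0, M2=0, M3=0, M4=0, M5=0, M6=0, M7=1, M8=0 → Y1=1, Y2=0; observed Y1=1, Y2=0. Eliminates M1 stuck-at-1, M7 stuck-at-0.
Only M6 stuck-at-1 is consistent with every test.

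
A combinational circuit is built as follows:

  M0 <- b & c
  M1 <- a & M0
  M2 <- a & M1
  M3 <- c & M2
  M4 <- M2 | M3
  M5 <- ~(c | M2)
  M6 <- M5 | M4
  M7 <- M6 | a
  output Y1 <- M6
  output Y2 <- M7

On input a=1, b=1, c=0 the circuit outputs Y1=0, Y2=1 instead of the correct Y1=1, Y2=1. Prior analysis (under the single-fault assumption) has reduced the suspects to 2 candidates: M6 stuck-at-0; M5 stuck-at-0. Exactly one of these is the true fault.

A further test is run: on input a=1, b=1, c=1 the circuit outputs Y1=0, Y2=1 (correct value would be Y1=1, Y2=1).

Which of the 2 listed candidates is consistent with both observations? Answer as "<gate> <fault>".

M6 stuck-at-0

Evaluate each candidate on input a=1, b=1, c=1:
  M6 stuck-at-0: M0=1, M1=1, M2=1, M3=1, M4=1, M5=0, M6=0 [stuck-at-0], M7=1 → Y1=0, Y2=1 — matches
  M5 stuck-at-0: M0=1, M1=1, M2=1, M3=1, M4=1, M5=0 [stuck-at-0], M6=1, M7=1 → Y1=1, Y2=1 — eliminated
Only M6 stuck-at-0 reproduces the observed Y1=0, Y2=1.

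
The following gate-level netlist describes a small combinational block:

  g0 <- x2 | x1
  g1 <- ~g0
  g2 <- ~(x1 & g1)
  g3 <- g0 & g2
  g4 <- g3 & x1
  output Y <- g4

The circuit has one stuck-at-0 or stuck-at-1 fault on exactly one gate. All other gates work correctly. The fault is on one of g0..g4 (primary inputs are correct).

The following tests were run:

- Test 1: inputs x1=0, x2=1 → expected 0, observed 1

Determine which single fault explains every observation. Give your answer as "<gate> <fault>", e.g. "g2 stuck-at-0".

g4 stuck-at-1

Fault-free values for test 1 (x1=0, x2=1): g0=1, g1=0, g2=1, g3=1, g4=0, giving Y=0. Observed 1.
Test 1: faults giving observed 1 are {g4 stuck-at-1}.
Only g4 stuck-at-1 is consistent with every test.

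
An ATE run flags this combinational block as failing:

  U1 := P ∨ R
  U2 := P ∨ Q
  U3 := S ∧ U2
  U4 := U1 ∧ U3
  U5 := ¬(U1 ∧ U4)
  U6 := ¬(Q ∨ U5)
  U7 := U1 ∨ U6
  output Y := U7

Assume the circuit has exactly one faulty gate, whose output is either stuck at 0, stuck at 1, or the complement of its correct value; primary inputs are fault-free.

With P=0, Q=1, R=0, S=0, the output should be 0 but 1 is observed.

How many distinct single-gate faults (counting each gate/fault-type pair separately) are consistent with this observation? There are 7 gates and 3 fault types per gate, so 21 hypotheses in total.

Fault-free: U1=0, U2=1, U3=0, U4=0, U5=1, U6=0, U7=0 → 0. Observed 1.
  U1: stuck-at-1, inverted output ✓; others ✗
  U2: none of the 3 fault types match ✗
  U3: none of the 3 fault types match ✗
  U4: none of the 3 fault types match ✗
  U5: none of the 3 fault types match ✗
  U6: stuck-at-1, inverted output ✓; others ✗
  U7: stuck-at-1, inverted output ✓; others ✗
Consistent faults: {U1 stuck-at-1, U1 inverted output, U6 stuck-at-1, U6 inverted output, U7 stuck-at-1, U7 inverted output} — 6 in all.

6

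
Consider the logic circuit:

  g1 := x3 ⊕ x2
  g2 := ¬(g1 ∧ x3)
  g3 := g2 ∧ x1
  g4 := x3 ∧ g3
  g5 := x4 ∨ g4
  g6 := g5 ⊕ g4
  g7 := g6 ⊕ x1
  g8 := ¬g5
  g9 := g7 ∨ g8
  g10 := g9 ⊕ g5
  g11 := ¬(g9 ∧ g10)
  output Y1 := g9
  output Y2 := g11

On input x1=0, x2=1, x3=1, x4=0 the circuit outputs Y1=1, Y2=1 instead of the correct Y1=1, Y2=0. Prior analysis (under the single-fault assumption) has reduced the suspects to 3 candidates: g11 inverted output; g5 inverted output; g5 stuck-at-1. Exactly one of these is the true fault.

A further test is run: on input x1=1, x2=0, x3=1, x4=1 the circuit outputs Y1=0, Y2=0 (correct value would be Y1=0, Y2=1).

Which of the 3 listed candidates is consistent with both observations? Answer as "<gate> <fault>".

g11 inverted output

Evaluate each candidate on input x1=1, x2=0, x3=1, x4=1:
  g11 inverted output: g1=1, g2=0, g3=0, g4=0, g5=1, g6=1, g7=0, g8=0, g9=0, g10=1, g11=0 [inverted output] → Y1=0, Y2=0 — matches
  g5 inverted output: g1=1, g2=0, g3=0, g4=0, g5=0 [inverted output], g6=0, g7=1, g8=1, g9=1, g10=1, g11=0 → Y1=1, Y2=0 — eliminated
  g5 stuck-at-1: g1=1, g2=0, g3=0, g4=0, g5=1 [stuck-at-1], g6=1, g7=0, g8=0, g9=0, g10=1, g11=1 → Y1=0, Y2=1 — eliminated
Only g11 inverted output reproduces the observed Y1=0, Y2=0.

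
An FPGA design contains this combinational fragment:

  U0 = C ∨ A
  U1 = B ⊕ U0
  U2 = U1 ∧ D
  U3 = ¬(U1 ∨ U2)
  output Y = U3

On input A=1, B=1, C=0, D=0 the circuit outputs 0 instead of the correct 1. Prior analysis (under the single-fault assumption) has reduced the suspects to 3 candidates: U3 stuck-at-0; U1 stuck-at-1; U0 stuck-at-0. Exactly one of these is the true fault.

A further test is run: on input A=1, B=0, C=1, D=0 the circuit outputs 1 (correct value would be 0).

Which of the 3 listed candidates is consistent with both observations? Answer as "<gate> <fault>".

Evaluate each candidate on input A=1, B=0, C=1, D=0:
  U3 stuck-at-0: U0=1, U1=1, U2=0, U3=0 [stuck-at-0] → 0 — eliminated
  U1 stuck-at-1: U0=1, U1=1 [stuck-at-1], U2=0, U3=0 → 0 — eliminated
  U0 stuck-at-0: U0=0 [stuck-at-0], U1=0, U2=0, U3=1 → 1 — matches
Only U0 stuck-at-0 reproduces the observed 1.

U0 stuck-at-0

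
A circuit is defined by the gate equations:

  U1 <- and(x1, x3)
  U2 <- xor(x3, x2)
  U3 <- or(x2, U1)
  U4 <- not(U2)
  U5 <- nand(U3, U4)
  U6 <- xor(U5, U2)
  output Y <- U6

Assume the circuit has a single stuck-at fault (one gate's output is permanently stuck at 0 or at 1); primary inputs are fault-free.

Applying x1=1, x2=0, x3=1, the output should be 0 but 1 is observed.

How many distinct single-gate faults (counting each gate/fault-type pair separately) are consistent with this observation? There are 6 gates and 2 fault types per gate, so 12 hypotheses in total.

3

Fault-free: U1=1, U2=1, U3=1, U4=0, U5=1, U6=0 → 0. Observed 1.
  U1 stuck-at-0: output 0 ✗
  U1 stuck-at-1: output 0 ✗
  U2 stuck-at-0: output 0 ✗
  U2 stuck-at-1: output 0 ✗
  U3 stuck-at-0: output 0 ✗
  U3 stuck-at-1: output 0 ✗
  U4 stuck-at-0: output 0 ✗
  U4 stuck-at-1: output 1 ✓
  U5 stuck-at-0: output 1 ✓
  U5 stuck-at-1: output 0 ✗
  U6 stuck-at-0: output 0 ✗
  U6 stuck-at-1: output 1 ✓
Consistent faults: {U4 stuck-at-1, U5 stuck-at-0, U6 stuck-at-1} — 3 in all.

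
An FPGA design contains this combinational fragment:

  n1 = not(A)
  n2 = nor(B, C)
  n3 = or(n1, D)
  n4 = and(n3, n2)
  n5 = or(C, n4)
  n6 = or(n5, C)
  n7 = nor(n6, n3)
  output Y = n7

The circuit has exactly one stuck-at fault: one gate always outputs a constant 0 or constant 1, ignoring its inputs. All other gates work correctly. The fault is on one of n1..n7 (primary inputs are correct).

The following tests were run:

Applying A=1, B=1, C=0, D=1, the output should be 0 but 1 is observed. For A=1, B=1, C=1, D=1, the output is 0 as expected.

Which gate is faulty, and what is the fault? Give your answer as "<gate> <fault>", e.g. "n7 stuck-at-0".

n3 stuck-at-0

Fault-free values for test 1 (A=1, B=1, C=0, D=1): n1=0, n2=0, n3=1, n4=0, n5=0, n6=0, n7=0, giving Y=0. Observed 1.
Test 1: faults giving observed 1 are {n3 stuck-at-0, n7 stuck-at-1}.
Test 2 (A=1, B=1, C=1, D=1): fault-free n1=0, n2=0, n3=1, n4=0, n5=1, n6=1, n7=0 → 0; observed 0. Eliminates n7 stuck-at-1.
Only n3 stuck-at-0 is consistent with every test.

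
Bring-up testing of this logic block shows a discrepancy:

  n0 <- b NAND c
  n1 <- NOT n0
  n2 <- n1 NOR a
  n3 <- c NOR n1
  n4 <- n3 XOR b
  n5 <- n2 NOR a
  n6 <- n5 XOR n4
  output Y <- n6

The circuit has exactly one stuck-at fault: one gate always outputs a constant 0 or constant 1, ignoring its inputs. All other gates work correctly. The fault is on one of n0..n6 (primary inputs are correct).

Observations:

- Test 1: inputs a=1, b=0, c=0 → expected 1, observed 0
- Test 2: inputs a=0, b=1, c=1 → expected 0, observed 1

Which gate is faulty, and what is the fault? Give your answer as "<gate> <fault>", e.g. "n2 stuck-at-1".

Fault-free values for test 1 (a=1, b=0, c=0): n0=1, n1=0, n2=0, n3=1, n4=1, n5=0, n6=1, giving Y=1. Observed 0.
Test 1: faults giving observed 0 are {n0 stuck-at-0, n1 stuck-at-1, n3 stuck-at-0, n4 stuck-at-0, n5 stuck-at-1, n6 stuck-at-0}.
Test 2 (a=0, b=1, c=1): fault-free n0=0, n1=1, n2=0, n3=0, n4=1, n5=1, n6=0 → 0; observed 1. Eliminates n0 stuck-at-0, n1 stuck-at-1, n3 stuck-at-0, n5 stuck-at-1, n6 stuck-at-0.
Only n4 stuck-at-0 is consistent with every test.

n4 stuck-at-0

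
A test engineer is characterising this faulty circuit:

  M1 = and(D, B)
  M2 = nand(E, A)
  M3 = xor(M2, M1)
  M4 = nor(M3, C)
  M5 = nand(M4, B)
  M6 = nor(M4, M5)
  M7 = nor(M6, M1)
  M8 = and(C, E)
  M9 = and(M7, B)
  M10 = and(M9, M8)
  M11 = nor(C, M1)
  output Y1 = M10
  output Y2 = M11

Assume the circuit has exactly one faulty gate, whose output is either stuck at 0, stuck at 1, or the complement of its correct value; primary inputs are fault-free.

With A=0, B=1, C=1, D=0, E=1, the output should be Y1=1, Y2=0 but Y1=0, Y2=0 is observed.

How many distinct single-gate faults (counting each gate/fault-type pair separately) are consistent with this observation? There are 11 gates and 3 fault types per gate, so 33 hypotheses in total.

14

Fault-free: M1=0, M2=1, M3=1, M4=0, M5=1, M6=0, M7=1, M8=1, M9=1, M10=1, M11=0 → Y1=1, Y2=0. Observed Y1=0, Y2=0.
  M1: stuck-at-1, inverted output ✓; others ✗
  M2: none of the 3 fault types match ✗
  M3: none of the 3 fault types match ✗
  M4: none of the 3 fault types match ✗
  M5: stuck-at-0, inverted output ✓; others ✗
  M6: stuck-at-1, inverted output ✓; others ✗
  M7: stuck-at-0, inverted output ✓; others ✗
  M8: stuck-at-0, inverted output ✓; others ✗
  M9: stuck-at-0, inverted output ✓; others ✗
  M10: stuck-at-0, inverted output ✓; others ✗
  M11: none of the 3 fault types match ✗
Consistent faults: {M1 stuck-at-1, M1 inverted output, M5 stuck-at-0, M5 inverted output, M6 stuck-at-1, M6 inverted output, M7 stuck-at-0, M7 inverted output, M8 stuck-at-0, M8 inverted output, M9 stuck-at-0, M9 inverted output, M10 stuck-at-0, M10 inverted output} — 14 in all.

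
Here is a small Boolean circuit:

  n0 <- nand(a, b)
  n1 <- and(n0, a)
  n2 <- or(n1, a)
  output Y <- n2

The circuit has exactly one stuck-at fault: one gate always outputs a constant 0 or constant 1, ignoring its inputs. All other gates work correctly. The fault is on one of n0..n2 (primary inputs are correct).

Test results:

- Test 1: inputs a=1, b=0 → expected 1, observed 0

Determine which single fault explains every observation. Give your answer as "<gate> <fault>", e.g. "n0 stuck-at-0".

Fault-free values for test 1 (a=1, b=0): n0=1, n1=1, n2=1, giving Y=1. Observed 0.
Test 1: faults giving observed 0 are {n2 stuck-at-0}.
Only n2 stuck-at-0 is consistent with every test.

n2 stuck-at-0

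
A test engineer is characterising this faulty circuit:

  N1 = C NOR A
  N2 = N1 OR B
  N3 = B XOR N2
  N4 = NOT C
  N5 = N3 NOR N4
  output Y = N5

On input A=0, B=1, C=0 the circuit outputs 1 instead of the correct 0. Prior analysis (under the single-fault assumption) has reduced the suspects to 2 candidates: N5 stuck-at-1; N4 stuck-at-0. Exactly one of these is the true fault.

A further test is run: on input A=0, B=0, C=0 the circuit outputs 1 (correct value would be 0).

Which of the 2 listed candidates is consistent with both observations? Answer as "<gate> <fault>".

N5 stuck-at-1

Evaluate each candidate on input A=0, B=0, C=0:
  N5 stuck-at-1: N1=1, N2=1, N3=1, N4=1, N5=1 [stuck-at-1] → 1 — matches
  N4 stuck-at-0: N1=1, N2=1, N3=1, N4=0 [stuck-at-0], N5=0 → 0 — eliminated
Only N5 stuck-at-1 reproduces the observed 1.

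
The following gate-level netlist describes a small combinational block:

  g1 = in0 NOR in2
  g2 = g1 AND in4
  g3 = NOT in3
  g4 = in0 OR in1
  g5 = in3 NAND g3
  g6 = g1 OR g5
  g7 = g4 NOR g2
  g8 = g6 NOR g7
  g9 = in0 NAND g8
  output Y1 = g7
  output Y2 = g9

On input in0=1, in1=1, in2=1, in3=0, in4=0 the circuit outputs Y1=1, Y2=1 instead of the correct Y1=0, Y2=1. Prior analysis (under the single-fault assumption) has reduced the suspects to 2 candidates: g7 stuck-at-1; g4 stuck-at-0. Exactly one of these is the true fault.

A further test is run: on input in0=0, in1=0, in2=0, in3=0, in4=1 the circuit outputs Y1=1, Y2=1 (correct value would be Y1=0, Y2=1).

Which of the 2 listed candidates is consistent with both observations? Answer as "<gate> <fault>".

g7 stuck-at-1

Evaluate each candidate on input in0=0, in1=0, in2=0, in3=0, in4=1:
  g7 stuck-at-1: g1=1, g2=1, g3=1, g4=0, g5=1, g6=1, g7=1 [stuck-at-1], g8=0, g9=1 → Y1=1, Y2=1 — matches
  g4 stuck-at-0: g1=1, g2=1, g3=1, g4=0 [stuck-at-0], g5=1, g6=1, g7=0, g8=0, g9=1 → Y1=0, Y2=1 — eliminated
Only g7 stuck-at-1 reproduces the observed Y1=1, Y2=1.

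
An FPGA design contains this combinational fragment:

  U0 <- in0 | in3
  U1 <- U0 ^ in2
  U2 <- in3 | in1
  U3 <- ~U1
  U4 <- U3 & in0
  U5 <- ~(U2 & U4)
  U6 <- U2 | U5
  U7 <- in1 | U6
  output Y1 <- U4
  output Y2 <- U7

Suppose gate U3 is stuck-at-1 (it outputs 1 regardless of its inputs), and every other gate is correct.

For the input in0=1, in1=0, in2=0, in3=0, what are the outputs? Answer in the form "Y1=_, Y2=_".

Y1=1, Y2=1

Propagate with U3 forced: U0=1, U1=1, U2=0, U3=1 [stuck-at-1], U4=1, U5=1, U6=1, U7=1.
So the outputs are Y1=1, Y2=1. (Without the fault they would be Y1=0, Y2=1.)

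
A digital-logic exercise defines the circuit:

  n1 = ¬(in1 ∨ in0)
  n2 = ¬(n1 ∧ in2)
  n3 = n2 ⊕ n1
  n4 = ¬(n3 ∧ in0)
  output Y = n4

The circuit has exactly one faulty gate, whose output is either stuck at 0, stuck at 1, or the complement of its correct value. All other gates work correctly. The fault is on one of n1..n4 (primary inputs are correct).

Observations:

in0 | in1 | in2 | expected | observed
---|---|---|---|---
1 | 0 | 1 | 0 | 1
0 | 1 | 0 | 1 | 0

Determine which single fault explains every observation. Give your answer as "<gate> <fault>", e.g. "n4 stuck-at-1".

Fault-free values for test 1 (in0=1, in1=0, in2=1): n1=0, n2=1, n3=1, n4=0, giving Y=0. Observed 1.
Test 1: faults giving observed 1 are {n2 stuck-at-0, n2 inverted output, n3 stuck-at-0, n3 inverted output, n4 stuck-at-1, n4 inverted output}.
Test 2 (in0=0, in1=1, in2=0): fault-free n1=0, n2=1, n3=1, n4=1 → 1; observed 0. Eliminates n2 stuck-at-0, n2 inverted output, n3 stuck-at-0, n3 inverted output, n4 stuck-at-1.
Only n4 inverted output is consistent with every test.

n4 inverted output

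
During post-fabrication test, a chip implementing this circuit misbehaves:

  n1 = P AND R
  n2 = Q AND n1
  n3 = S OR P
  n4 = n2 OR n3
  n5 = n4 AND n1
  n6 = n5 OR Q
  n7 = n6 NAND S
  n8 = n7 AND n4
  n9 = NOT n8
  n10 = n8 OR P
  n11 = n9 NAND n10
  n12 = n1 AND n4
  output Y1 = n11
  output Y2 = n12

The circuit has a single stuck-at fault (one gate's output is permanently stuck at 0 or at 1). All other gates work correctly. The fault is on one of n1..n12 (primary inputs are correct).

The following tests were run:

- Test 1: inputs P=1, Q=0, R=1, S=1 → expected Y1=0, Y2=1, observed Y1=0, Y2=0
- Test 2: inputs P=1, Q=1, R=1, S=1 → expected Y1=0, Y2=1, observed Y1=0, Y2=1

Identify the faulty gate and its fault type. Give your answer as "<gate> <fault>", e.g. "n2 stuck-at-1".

Fault-free values for test 1 (P=1, Q=0, R=1, S=1): n1=1, n2=0, n3=1, n4=1, n5=1, n6=1, n7=0, n8=0, n9=1, n10=1, n11=0, n12=1, giving Y1=0, Y2=1. Observed Y1=0, Y2=0.
Test 1: faults giving observed Y1=0, Y2=0 are {n3 stuck-at-0, n4 stuck-at-0, n12 stuck-at-0}.
Test 2 (P=1, Q=1, R=1, S=1): fault-free n1=1, n2=1, n3=1, n4=1, n5=1, n6=1, n7=0, n8=0, n9=1, n10=1, n11=0, n12=1 → Y1=0, Y2=1; observed Y1=0, Y2=1. Eliminates n4 stuck-at-0, n12 stuck-at-0.
Only n3 stuck-at-0 is consistent with every test.

n3 stuck-at-0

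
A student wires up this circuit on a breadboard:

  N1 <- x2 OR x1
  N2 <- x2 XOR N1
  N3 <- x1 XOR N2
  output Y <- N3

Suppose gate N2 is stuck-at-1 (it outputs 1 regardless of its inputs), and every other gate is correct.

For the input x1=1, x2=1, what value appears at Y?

0

Propagate with N2 forced: N1=1, N2=1 [stuck-at-1], N3=0.
So Y = 0. (Without the fault it would be 1.)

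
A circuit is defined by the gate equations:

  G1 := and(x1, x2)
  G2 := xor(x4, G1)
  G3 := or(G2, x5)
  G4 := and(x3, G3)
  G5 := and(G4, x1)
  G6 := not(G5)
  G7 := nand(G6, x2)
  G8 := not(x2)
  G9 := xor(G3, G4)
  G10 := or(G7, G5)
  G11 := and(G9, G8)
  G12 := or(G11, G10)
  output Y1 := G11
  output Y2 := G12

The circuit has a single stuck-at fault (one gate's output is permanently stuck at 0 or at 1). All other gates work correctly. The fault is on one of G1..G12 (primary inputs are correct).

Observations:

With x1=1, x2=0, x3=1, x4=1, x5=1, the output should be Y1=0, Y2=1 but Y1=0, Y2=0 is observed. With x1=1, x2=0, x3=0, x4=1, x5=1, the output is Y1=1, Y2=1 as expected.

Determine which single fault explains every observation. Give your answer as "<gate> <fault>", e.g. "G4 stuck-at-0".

G10 stuck-at-0

Fault-free values for test 1 (x1=1, x2=0, x3=1, x4=1, x5=1): G1=0, G2=1, G3=1, G4=1, G5=1, G6=0, G7=1, G8=1, G9=0, G10=1, G11=0, G12=1, giving Y1=0, Y2=1. Observed Y1=0, Y2=0.
Test 1: faults giving observed Y1=0, Y2=0 are {G10 stuck-at-0, G12 stuck-at-0}.
Test 2 (x1=1, x2=0, x3=0, x4=1, x5=1): fault-free G1=0, G2=1, G3=1, G4=0, G5=0, G6=1, G7=1, G8=1, G9=1, G10=1, G11=1, G12=1 → Y1=1, Y2=1; observed Y1=1, Y2=1. Eliminates G12 stuck-at-0.
Only G10 stuck-at-0 is consistent with every test.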